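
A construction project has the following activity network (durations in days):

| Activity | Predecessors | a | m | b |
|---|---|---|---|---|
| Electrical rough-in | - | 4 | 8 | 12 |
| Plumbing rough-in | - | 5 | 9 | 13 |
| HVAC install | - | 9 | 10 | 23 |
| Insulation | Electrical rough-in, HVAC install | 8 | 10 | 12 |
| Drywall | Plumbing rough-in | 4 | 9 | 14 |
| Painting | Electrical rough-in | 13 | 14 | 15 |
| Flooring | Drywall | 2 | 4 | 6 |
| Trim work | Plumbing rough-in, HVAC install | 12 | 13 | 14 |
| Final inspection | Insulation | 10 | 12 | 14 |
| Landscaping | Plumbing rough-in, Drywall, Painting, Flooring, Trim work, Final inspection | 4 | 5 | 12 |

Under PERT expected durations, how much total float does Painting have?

12 days

te_Electrical rough-in = (4 + 4·8 + 12)/6 = 48/6 = 8
te_Plumbing rough-in = (5 + 4·9 + 13)/6 = 54/6 = 9
te_HVAC install = (9 + 4·10 + 23)/6 = 72/6 = 12
te_Insulation = (8 + 4·10 + 12)/6 = 60/6 = 10
te_Drywall = (4 + 4·9 + 14)/6 = 54/6 = 9
te_Painting = (13 + 4·14 + 15)/6 = 84/6 = 14
te_Flooring = (2 + 4·4 + 6)/6 = 24/6 = 4
te_Trim work = (12 + 4·13 + 14)/6 = 78/6 = 13
te_Final inspection = (10 + 4·12 + 14)/6 = 72/6 = 12
te_Landscaping = (4 + 4·5 + 12)/6 = 36/6 = 6

Forward pass:
ES_Electrical rough-in = 0; EF_Electrical rough-in = 8
ES_Plumbing rough-in = 0; EF_Plumbing rough-in = 9
ES_HVAC install = 0; EF_HVAC install = 12
ES_Insulation = max(EF_Electrical rough-in=8, EF_HVAC install=12) = 12; EF_Insulation = 12+10 = 22
ES_Drywall = 9; EF_Drywall = 9+9 = 18
ES_Painting = 8; EF_Painting = 8+14 = 22
ES_Flooring = 18; EF_Flooring = 18+4 = 22
ES_Trim work = max(EF_Plumbing rough-in=9, EF_HVAC install=12) = 12; EF_Trim work = 12+13 = 25
ES_Final inspection = 22; EF_Final inspection = 22+12 = 34
ES_Landscaping = max(EF_Plumbing rough-in=9, EF_Drywall=18, EF_Painting=22, EF_Flooring=22, EF_Trim work=25, EF_Final inspection=34) = 34; EF_Landscaping = 34+6 = 40
Expected project duration μ = 40 days. Critical path: HVAC install → Insulation → Final inspection → Landscaping.

Backward pass:
LF_Landscaping = 40; LS_Landscaping = 40−6 = 34
LF_Final inspection = LS_Landscaping = 34; LS_Final inspection = 34−12 = 22
LF_Trim work = LS_Landscaping = 34; LS_Trim work = 34−13 = 21
LF_Flooring = LS_Landscaping = 34; LS_Flooring = 34−4 = 30
LF_Painting = LS_Landscaping = 34; LS_Painting = 34−14 = 20
LF_Drywall = min(LS_Flooring=30, LS_Landscaping=34) = 30; LS_Drywall = 30−9 = 21
LF_Insulation = LS_Final inspection = 22; LS_Insulation = 22−10 = 12
LF_HVAC install = min(LS_Insulation=12, LS_Trim work=21) = 12; LS_HVAC install = 12−12 = 0
LF_Plumbing rough-in = min(LS_Drywall=21, LS_Trim work=21, LS_Landscaping=34) = 21; LS_Plumbing rough-in = 21−9 = 12
LF_Electrical rough-in = min(LS_Insulation=12, LS_Painting=20) = 12; LS_Electrical rough-in = 12−8 = 4
Slack_Painting = LS_Painting − ES_Painting = 20 − 8 = 12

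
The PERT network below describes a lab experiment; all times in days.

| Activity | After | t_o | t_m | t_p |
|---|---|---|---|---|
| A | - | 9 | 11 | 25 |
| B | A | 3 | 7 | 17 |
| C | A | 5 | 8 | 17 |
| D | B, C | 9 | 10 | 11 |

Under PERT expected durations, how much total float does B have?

1 days

te_A = (9 + 4·11 + 25)/6 = 78/6 = 13
te_B = (3 + 4·7 + 17)/6 = 48/6 = 8
te_C = (5 + 4·8 + 17)/6 = 54/6 = 9
te_D = (9 + 4·10 + 11)/6 = 60/6 = 10

Forward pass:
ES_A = 0; EF_A = 13
ES_B = 13; EF_B = 13+8 = 21
ES_C = 13; EF_C = 13+9 = 22
ES_D = max(EF_B=21, EF_C=22) = 22; EF_D = 22+10 = 32
Expected project duration μ = 32 days. Critical path: A → C → D.

Backward pass:
LF_D = 32; LS_D = 32−10 = 22
LF_C = LS_D = 22; LS_C = 22−9 = 13
LF_B = LS_D = 22; LS_B = 22−8 = 14
LF_A = min(LS_B=14, LS_C=13) = 13; LS_A = 13−13 = 0
Slack_B = LS_B − ES_B = 14 − 13 = 1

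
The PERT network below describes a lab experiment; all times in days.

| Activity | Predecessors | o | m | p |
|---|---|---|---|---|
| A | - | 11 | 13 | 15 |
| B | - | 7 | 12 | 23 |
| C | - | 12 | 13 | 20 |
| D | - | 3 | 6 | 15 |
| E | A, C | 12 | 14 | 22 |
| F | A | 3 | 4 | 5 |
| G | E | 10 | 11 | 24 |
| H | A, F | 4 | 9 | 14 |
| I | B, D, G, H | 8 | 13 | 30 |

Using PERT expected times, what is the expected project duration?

57 days

te_A = (11 + 4·13 + 15)/6 = 78/6 = 13
te_B = (7 + 4·12 + 23)/6 = 78/6 = 13
te_C = (12 + 4·13 + 20)/6 = 84/6 = 14
te_D = (3 + 4·6 + 15)/6 = 42/6 = 7
te_E = (12 + 4·14 + 22)/6 = 90/6 = 15
te_F = (3 + 4·4 + 5)/6 = 24/6 = 4
te_G = (10 + 4·11 + 24)/6 = 78/6 = 13
te_H = (4 + 4·9 + 14)/6 = 54/6 = 9
te_I = (8 + 4·13 + 30)/6 = 90/6 = 15

Forward pass:
ES_A = 0; EF_A = 13
ES_B = 0; EF_B = 13
ES_C = 0; EF_C = 14
ES_D = 0; EF_D = 7
ES_E = max(EF_A=13, EF_C=14) = 14; EF_E = 14+15 = 29
ES_F = 13; EF_F = 13+4 = 17
ES_G = 29; EF_G = 29+13 = 42
ES_H = max(EF_A=13, EF_F=17) = 17; EF_H = 17+9 = 26
ES_I = max(EF_B=13, EF_D=7, EF_G=42, EF_H=26) = 42; EF_I = 42+15 = 57
Expected project duration μ = 57 days. Critical path: C → E → G → I.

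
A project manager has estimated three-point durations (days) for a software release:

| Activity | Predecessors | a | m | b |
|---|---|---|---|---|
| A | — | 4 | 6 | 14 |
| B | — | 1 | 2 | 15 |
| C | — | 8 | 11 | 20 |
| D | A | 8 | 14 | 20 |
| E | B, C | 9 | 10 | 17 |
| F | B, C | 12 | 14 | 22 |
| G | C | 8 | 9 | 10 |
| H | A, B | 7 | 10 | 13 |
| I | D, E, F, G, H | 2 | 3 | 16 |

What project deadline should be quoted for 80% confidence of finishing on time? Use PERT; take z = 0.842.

34.9 days

te_A = (4 + 4·6 + 14)/6 = 42/6 = 7; σ²_A = ((14−4)/6)² = 2.778
te_B = (1 + 4·2 + 15)/6 = 24/6 = 4; σ²_B = ((15−1)/6)² = 5.444
te_C = (8 + 4·11 + 20)/6 = 72/6 = 12; σ²_C = ((20−8)/6)² = 4.000
te_D = (8 + 4·14 + 20)/6 = 84/6 = 14; σ²_D = ((20−8)/6)² = 4.000
te_E = (9 + 4·10 + 17)/6 = 66/6 = 11; σ²_E = ((17−9)/6)² = 1.778
te_F = (12 + 4·14 + 22)/6 = 90/6 = 15; σ²_F = ((22−12)/6)² = 2.778
te_G = (8 + 4·9 + 10)/6 = 54/6 = 9; σ²_G = ((10−8)/6)² = 0.111
te_H = (7 + 4·10 + 13)/6 = 60/6 = 10; σ²_H = ((13−7)/6)² = 1.000
te_I = (2 + 4·3 + 16)/6 = 30/6 = 5; σ²_I = ((16−2)/6)² = 5.444

Forward pass:
ES_A = 0; EF_A = 7
ES_B = 0; EF_B = 4
ES_C = 0; EF_C = 12
ES_D = 7; EF_D = 7+14 = 21
ES_E = max(EF_B=4, EF_C=12) = 12; EF_E = 12+11 = 23
ES_F = max(EF_B=4, EF_C=12) = 12; EF_F = 12+15 = 27
ES_G = 12; EF_G = 12+9 = 21
ES_H = max(EF_A=7, EF_B=4) = 7; EF_H = 7+10 = 17
ES_I = max(EF_D=21, EF_E=23, EF_F=27, EF_G=21, EF_H=17) = 27; EF_I = 27+5 = 32
Expected project duration μ = 32 days. Critical path: C → F → I.

Variance along critical path = 4.000 + 2.778 + 5.444 = 12.222; σ = 3.496 days.
D = μ + z·σ = 32 + 0.842·3.496 = 34.9 days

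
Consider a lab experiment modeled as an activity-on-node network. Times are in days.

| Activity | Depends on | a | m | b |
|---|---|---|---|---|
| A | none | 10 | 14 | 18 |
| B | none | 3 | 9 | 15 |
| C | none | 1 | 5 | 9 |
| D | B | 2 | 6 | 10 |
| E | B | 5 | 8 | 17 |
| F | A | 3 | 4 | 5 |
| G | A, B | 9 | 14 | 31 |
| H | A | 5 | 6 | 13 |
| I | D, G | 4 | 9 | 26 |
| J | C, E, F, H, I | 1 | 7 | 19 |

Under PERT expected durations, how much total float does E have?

te_A = (10 + 4·14 + 18)/6 = 84/6 = 14
te_B = (3 + 4·9 + 15)/6 = 54/6 = 9
te_C = (1 + 4·5 + 9)/6 = 30/6 = 5
te_D = (2 + 4·6 + 10)/6 = 36/6 = 6
te_E = (5 + 4·8 + 17)/6 = 54/6 = 9
te_F = (3 + 4·4 + 5)/6 = 24/6 = 4
te_G = (9 + 4·14 + 31)/6 = 96/6 = 16
te_H = (5 + 4·6 + 13)/6 = 42/6 = 7
te_I = (4 + 4·9 + 26)/6 = 66/6 = 11
te_J = (1 + 4·7 + 19)/6 = 48/6 = 8

Forward pass:
ES_A = 0; EF_A = 14
ES_B = 0; EF_B = 9
ES_C = 0; EF_C = 5
ES_D = 9; EF_D = 9+6 = 15
ES_E = 9; EF_E = 9+9 = 18
ES_F = 14; EF_F = 14+4 = 18
ES_G = max(EF_A=14, EF_B=9) = 14; EF_G = 14+16 = 30
ES_H = 14; EF_H = 14+7 = 21
ES_I = max(EF_D=15, EF_G=30) = 30; EF_I = 30+11 = 41
ES_J = max(EF_C=5, EF_E=18, EF_F=18, EF_H=21, EF_I=41) = 41; EF_J = 41+8 = 49
Expected project duration μ = 49 days. Critical path: A → G → I → J.

Backward pass:
LF_J = 49; LS_J = 49−8 = 41
LF_I = LS_J = 41; LS_I = 41−11 = 30
LF_H = LS_J = 41; LS_H = 41−7 = 34
LF_G = LS_I = 30; LS_G = 30−16 = 14
LF_F = LS_J = 41; LS_F = 41−4 = 37
LF_E = LS_J = 41; LS_E = 41−9 = 32
LF_D = LS_I = 30; LS_D = 30−6 = 24
LF_C = LS_J = 41; LS_C = 41−5 = 36
LF_B = min(LS_D=24, LS_E=32, LS_G=14) = 14; LS_B = 14−9 = 5
LF_A = min(LS_F=37, LS_G=14, LS_H=34) = 14; LS_A = 14−14 = 0
Slack_E = LS_E − ES_E = 32 − 9 = 23

23 days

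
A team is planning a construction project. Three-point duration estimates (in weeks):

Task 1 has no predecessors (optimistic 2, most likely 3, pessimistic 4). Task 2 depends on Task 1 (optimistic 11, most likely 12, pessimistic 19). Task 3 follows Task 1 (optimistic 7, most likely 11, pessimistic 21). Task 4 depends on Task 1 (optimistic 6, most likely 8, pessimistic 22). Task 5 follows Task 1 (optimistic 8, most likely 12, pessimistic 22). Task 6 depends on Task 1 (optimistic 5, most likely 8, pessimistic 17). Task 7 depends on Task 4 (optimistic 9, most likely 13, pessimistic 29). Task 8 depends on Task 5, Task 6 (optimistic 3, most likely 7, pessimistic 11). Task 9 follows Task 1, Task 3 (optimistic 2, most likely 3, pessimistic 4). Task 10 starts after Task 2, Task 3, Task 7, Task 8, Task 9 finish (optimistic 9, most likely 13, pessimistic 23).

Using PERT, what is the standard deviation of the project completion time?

4.88 weeks

te_Task 1 = (2 + 4·3 + 4)/6 = 18/6 = 3; σ²_Task 1 = ((4−2)/6)² = 0.111
te_Task 2 = (11 + 4·12 + 19)/6 = 78/6 = 13; σ²_Task 2 = ((19−11)/6)² = 1.778
te_Task 3 = (7 + 4·11 + 21)/6 = 72/6 = 12; σ²_Task 3 = ((21−7)/6)² = 5.444
te_Task 4 = (6 + 4·8 + 22)/6 = 60/6 = 10; σ²_Task 4 = ((22−6)/6)² = 7.111
te_Task 5 = (8 + 4·12 + 22)/6 = 78/6 = 13; σ²_Task 5 = ((22−8)/6)² = 5.444
te_Task 6 = (5 + 4·8 + 17)/6 = 54/6 = 9; σ²_Task 6 = ((17−5)/6)² = 4.000
te_Task 7 = (9 + 4·13 + 29)/6 = 90/6 = 15; σ²_Task 7 = ((29−9)/6)² = 11.111
te_Task 8 = (3 + 4·7 + 11)/6 = 42/6 = 7; σ²_Task 8 = ((11−3)/6)² = 1.778
te_Task 9 = (2 + 4·3 + 4)/6 = 18/6 = 3; σ²_Task 9 = ((4−2)/6)² = 0.111
te_Task 10 = (9 + 4·13 + 23)/6 = 84/6 = 14; σ²_Task 10 = ((23−9)/6)² = 5.444

Forward pass:
ES_Task 1 = 0; EF_Task 1 = 3
ES_Task 2 = 3; EF_Task 2 = 3+13 = 16
ES_Task 3 = 3; EF_Task 3 = 3+12 = 15
ES_Task 4 = 3; EF_Task 4 = 3+10 = 13
ES_Task 5 = 3; EF_Task 5 = 3+13 = 16
ES_Task 6 = 3; EF_Task 6 = 3+9 = 12
ES_Task 7 = 13; EF_Task 7 = 13+15 = 28
ES_Task 8 = max(EF_Task 5=16, EF_Task 6=12) = 16; EF_Task 8 = 16+7 = 23
ES_Task 9 = max(EF_Task 1=3, EF_Task 3=15) = 15; EF_Task 9 = 15+3 = 18
ES_Task 10 = max(EF_Task 2=16, EF_Task 3=15, EF_Task 7=28, EF_Task 8=23, EF_Task 9=18) = 28; EF_Task 10 = 28+14 = 42
Expected project duration μ = 42 weeks. Critical path: Task 1 → Task 4 → Task 7 → Task 10.

Variance along critical path = 0.111 + 7.111 + 11.111 + 5.444 = 23.778
σ = √23.778 = 4.876 weeks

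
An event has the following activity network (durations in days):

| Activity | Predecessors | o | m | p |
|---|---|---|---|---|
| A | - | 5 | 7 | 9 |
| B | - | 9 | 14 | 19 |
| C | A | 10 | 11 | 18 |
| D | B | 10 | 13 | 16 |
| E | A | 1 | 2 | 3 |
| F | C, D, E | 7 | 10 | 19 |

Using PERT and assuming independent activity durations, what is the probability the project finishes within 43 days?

te_A = (5 + 4·7 + 9)/6 = 42/6 = 7; σ²_A = ((9−5)/6)² = 0.444
te_B = (9 + 4·14 + 19)/6 = 84/6 = 14; σ²_B = ((19−9)/6)² = 2.778
te_C = (10 + 4·11 + 18)/6 = 72/6 = 12; σ²_C = ((18−10)/6)² = 1.778
te_D = (10 + 4·13 + 16)/6 = 78/6 = 13; σ²_D = ((16−10)/6)² = 1.000
te_E = (1 + 4·2 + 3)/6 = 12/6 = 2; σ²_E = ((3−1)/6)² = 0.111
te_F = (7 + 4·10 + 19)/6 = 66/6 = 11; σ²_F = ((19−7)/6)² = 4.000

Forward pass:
ES_A = 0; EF_A = 7
ES_B = 0; EF_B = 14
ES_C = 7; EF_C = 7+12 = 19
ES_D = 14; EF_D = 14+13 = 27
ES_E = 7; EF_E = 7+2 = 9
ES_F = max(EF_C=19, EF_D=27, EF_E=9) = 27; EF_F = 27+11 = 38
Expected project duration μ = 38 days. Critical path: B → D → F.

Variance along critical path = 2.778 + 1.000 + 4.000 = 7.778; σ = √7.778 = 2.789 days.
Z = (43 − 38) / 2.789 = 1.793
P(T ≤ 43) = Φ(1.793) ≈ 0.964

0.964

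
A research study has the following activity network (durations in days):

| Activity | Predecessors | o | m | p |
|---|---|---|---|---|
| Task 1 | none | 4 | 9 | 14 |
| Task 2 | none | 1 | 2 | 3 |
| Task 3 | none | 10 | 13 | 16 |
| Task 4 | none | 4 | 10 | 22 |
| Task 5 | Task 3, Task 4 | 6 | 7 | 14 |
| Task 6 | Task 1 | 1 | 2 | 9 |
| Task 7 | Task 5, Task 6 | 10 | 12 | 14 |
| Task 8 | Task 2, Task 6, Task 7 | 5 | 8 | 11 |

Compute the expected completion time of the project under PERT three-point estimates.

41 days

te_Task 1 = (4 + 4·9 + 14)/6 = 54/6 = 9
te_Task 2 = (1 + 4·2 + 3)/6 = 12/6 = 2
te_Task 3 = (10 + 4·13 + 16)/6 = 78/6 = 13
te_Task 4 = (4 + 4·10 + 22)/6 = 66/6 = 11
te_Task 5 = (6 + 4·7 + 14)/6 = 48/6 = 8
te_Task 6 = (1 + 4·2 + 9)/6 = 18/6 = 3
te_Task 7 = (10 + 4·12 + 14)/6 = 72/6 = 12
te_Task 8 = (5 + 4·8 + 11)/6 = 48/6 = 8

Forward pass:
ES_Task 1 = 0; EF_Task 1 = 9
ES_Task 2 = 0; EF_Task 2 = 2
ES_Task 3 = 0; EF_Task 3 = 13
ES_Task 4 = 0; EF_Task 4 = 11
ES_Task 5 = max(EF_Task 3=13, EF_Task 4=11) = 13; EF_Task 5 = 13+8 = 21
ES_Task 6 = 9; EF_Task 6 = 9+3 = 12
ES_Task 7 = max(EF_Task 5=21, EF_Task 6=12) = 21; EF_Task 7 = 21+12 = 33
ES_Task 8 = max(EF_Task 2=2, EF_Task 6=12, EF_Task 7=33) = 33; EF_Task 8 = 33+8 = 41
Expected project duration μ = 41 days. Critical path: Task 3 → Task 5 → Task 7 → Task 8.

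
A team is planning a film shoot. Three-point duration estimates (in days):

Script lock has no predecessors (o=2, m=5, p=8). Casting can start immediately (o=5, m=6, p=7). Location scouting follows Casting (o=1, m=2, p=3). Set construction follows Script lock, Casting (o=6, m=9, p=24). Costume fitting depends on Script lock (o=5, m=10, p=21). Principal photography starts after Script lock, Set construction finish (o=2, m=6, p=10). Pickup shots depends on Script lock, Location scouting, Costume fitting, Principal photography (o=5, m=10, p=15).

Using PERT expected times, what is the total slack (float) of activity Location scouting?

te_Script lock = (2 + 4·5 + 8)/6 = 30/6 = 5
te_Casting = (5 + 4·6 + 7)/6 = 36/6 = 6
te_Location scouting = (1 + 4·2 + 3)/6 = 12/6 = 2
te_Set construction = (6 + 4·9 + 24)/6 = 66/6 = 11
te_Costume fitting = (5 + 4·10 + 21)/6 = 66/6 = 11
te_Principal photography = (2 + 4·6 + 10)/6 = 36/6 = 6
te_Pickup shots = (5 + 4·10 + 15)/6 = 60/6 = 10

Forward pass:
ES_Script lock = 0; EF_Script lock = 5
ES_Casting = 0; EF_Casting = 6
ES_Location scouting = 6; EF_Location scouting = 6+2 = 8
ES_Set construction = max(EF_Script lock=5, EF_Casting=6) = 6; EF_Set construction = 6+11 = 17
ES_Costume fitting = 5; EF_Costume fitting = 5+11 = 16
ES_Principal photography = max(EF_Script lock=5, EF_Set construction=17) = 17; EF_Principal photography = 17+6 = 23
ES_Pickup shots = max(EF_Script lock=5, EF_Location scouting=8, EF_Costume fitting=16, EF_Principal photography=23) = 23; EF_Pickup shots = 23+10 = 33
Expected project duration μ = 33 days. Critical path: Casting → Set construction → Principal photography → Pickup shots.

Backward pass:
LF_Pickup shots = 33; LS_Pickup shots = 33−10 = 23
LF_Principal photography = LS_Pickup shots = 23; LS_Principal photography = 23−6 = 17
LF_Costume fitting = LS_Pickup shots = 23; LS_Costume fitting = 23−11 = 12
LF_Set construction = LS_Principal photography = 17; LS_Set construction = 17−11 = 6
LF_Location scouting = LS_Pickup shots = 23; LS_Location scouting = 23−2 = 21
LF_Casting = min(LS_Location scouting=21, LS_Set construction=6) = 6; LS_Casting = 6−6 = 0
LF_Script lock = min(LS_Set construction=6, LS_Costume fitting=12, LS_Principal photography=17, LS_Pickup shots=23) = 6; LS_Script lock = 6−5 = 1
Slack_Location scouting = LS_Location scouting − ES_Location scouting = 21 − 6 = 15

15 days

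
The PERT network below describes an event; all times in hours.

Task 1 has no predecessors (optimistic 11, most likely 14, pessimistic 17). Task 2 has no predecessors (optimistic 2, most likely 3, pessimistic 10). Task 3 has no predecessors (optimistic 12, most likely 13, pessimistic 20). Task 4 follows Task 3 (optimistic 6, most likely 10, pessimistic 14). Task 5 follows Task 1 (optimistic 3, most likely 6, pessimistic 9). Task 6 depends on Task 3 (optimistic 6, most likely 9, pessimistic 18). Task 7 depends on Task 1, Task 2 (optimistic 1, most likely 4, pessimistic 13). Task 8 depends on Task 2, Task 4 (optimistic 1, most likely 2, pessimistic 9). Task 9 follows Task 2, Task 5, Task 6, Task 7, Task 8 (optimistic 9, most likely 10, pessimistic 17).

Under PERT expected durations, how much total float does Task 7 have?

8 hours

te_Task 1 = (11 + 4·14 + 17)/6 = 84/6 = 14
te_Task 2 = (2 + 4·3 + 10)/6 = 24/6 = 4
te_Task 3 = (12 + 4·13 + 20)/6 = 84/6 = 14
te_Task 4 = (6 + 4·10 + 14)/6 = 60/6 = 10
te_Task 5 = (3 + 4·6 + 9)/6 = 36/6 = 6
te_Task 6 = (6 + 4·9 + 18)/6 = 60/6 = 10
te_Task 7 = (1 + 4·4 + 13)/6 = 30/6 = 5
te_Task 8 = (1 + 4·2 + 9)/6 = 18/6 = 3
te_Task 9 = (9 + 4·10 + 17)/6 = 66/6 = 11

Forward pass:
ES_Task 1 = 0; EF_Task 1 = 14
ES_Task 2 = 0; EF_Task 2 = 4
ES_Task 3 = 0; EF_Task 3 = 14
ES_Task 4 = 14; EF_Task 4 = 14+10 = 24
ES_Task 5 = 14; EF_Task 5 = 14+6 = 20
ES_Task 6 = 14; EF_Task 6 = 14+10 = 24
ES_Task 7 = max(EF_Task 1=14, EF_Task 2=4) = 14; EF_Task 7 = 14+5 = 19
ES_Task 8 = max(EF_Task 2=4, EF_Task 4=24) = 24; EF_Task 8 = 24+3 = 27
ES_Task 9 = max(EF_Task 2=4, EF_Task 5=20, EF_Task 6=24, EF_Task 7=19, EF_Task 8=27) = 27; EF_Task 9 = 27+11 = 38
Expected project duration μ = 38 hours. Critical path: Task 3 → Task 4 → Task 8 → Task 9.

Backward pass:
LF_Task 9 = 38; LS_Task 9 = 38−11 = 27
LF_Task 8 = LS_Task 9 = 27; LS_Task 8 = 27−3 = 24
LF_Task 7 = LS_Task 9 = 27; LS_Task 7 = 27−5 = 22
LF_Task 6 = LS_Task 9 = 27; LS_Task 6 = 27−10 = 17
LF_Task 5 = LS_Task 9 = 27; LS_Task 5 = 27−6 = 21
LF_Task 4 = LS_Task 8 = 24; LS_Task 4 = 24−10 = 14
LF_Task 3 = min(LS_Task 4=14, LS_Task 6=17) = 14; LS_Task 3 = 14−14 = 0
LF_Task 2 = min(LS_Task 7=22, LS_Task 8=24, LS_Task 9=27) = 22; LS_Task 2 = 22−4 = 18
LF_Task 1 = min(LS_Task 5=21, LS_Task 7=22) = 21; LS_Task 1 = 21−14 = 7
Slack_Task 7 = LS_Task 7 − ES_Task 7 = 22 − 14 = 8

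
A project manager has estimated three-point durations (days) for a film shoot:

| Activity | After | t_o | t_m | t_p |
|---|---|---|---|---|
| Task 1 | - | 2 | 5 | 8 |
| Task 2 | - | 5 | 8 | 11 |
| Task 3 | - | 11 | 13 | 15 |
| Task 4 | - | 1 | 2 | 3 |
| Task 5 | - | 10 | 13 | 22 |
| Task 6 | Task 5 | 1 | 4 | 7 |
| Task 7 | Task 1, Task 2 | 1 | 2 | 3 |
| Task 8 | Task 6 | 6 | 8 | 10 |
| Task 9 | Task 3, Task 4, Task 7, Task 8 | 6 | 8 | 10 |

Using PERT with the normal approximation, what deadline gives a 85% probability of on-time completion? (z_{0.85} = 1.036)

te_Task 1 = (2 + 4·5 + 8)/6 = 30/6 = 5; σ²_Task 1 = ((8−2)/6)² = 1.000
te_Task 2 = (5 + 4·8 + 11)/6 = 48/6 = 8; σ²_Task 2 = ((11−5)/6)² = 1.000
te_Task 3 = (11 + 4·13 + 15)/6 = 78/6 = 13; σ²_Task 3 = ((15−11)/6)² = 0.444
te_Task 4 = (1 + 4·2 + 3)/6 = 12/6 = 2; σ²_Task 4 = ((3−1)/6)² = 0.111
te_Task 5 = (10 + 4·13 + 22)/6 = 84/6 = 14; σ²_Task 5 = ((22−10)/6)² = 4.000
te_Task 6 = (1 + 4·4 + 7)/6 = 24/6 = 4; σ²_Task 6 = ((7−1)/6)² = 1.000
te_Task 7 = (1 + 4·2 + 3)/6 = 12/6 = 2; σ²_Task 7 = ((3−1)/6)² = 0.111
te_Task 8 = (6 + 4·8 + 10)/6 = 48/6 = 8; σ²_Task 8 = ((10−6)/6)² = 0.444
te_Task 9 = (6 + 4·8 + 10)/6 = 48/6 = 8; σ²_Task 9 = ((10−6)/6)² = 0.444

Forward pass:
ES_Task 1 = 0; EF_Task 1 = 5
ES_Task 2 = 0; EF_Task 2 = 8
ES_Task 3 = 0; EF_Task 3 = 13
ES_Task 4 = 0; EF_Task 4 = 2
ES_Task 5 = 0; EF_Task 5 = 14
ES_Task 6 = 14; EF_Task 6 = 14+4 = 18
ES_Task 7 = max(EF_Task 1=5, EF_Task 2=8) = 8; EF_Task 7 = 8+2 = 10
ES_Task 8 = 18; EF_Task 8 = 18+8 = 26
ES_Task 9 = max(EF_Task 3=13, EF_Task 4=2, EF_Task 7=10, EF_Task 8=26) = 26; EF_Task 9 = 26+8 = 34
Expected project duration μ = 34 days. Critical path: Task 5 → Task 6 → Task 8 → Task 9.

Variance along critical path = 4.000 + 1.000 + 0.444 + 0.444 = 5.889; σ = 2.427 days.
D = μ + z·σ = 34 + 1.036·2.427 = 36.5 days

36.5 days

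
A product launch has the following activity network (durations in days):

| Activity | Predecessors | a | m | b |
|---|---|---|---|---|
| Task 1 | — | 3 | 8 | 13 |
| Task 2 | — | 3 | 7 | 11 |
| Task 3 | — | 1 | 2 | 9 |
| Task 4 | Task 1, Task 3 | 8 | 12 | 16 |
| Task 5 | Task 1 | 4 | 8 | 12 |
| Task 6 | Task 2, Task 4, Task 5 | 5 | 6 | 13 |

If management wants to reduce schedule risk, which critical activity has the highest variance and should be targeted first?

Task 1

te_Task 1 = (3 + 4·8 + 13)/6 = 48/6 = 8; σ²_Task 1 = ((13−3)/6)² = 2.778
te_Task 2 = (3 + 4·7 + 11)/6 = 42/6 = 7; σ²_Task 2 = ((11−3)/6)² = 1.778
te_Task 3 = (1 + 4·2 + 9)/6 = 18/6 = 3; σ²_Task 3 = ((9−1)/6)² = 1.778
te_Task 4 = (8 + 4·12 + 16)/6 = 72/6 = 12; σ²_Task 4 = ((16−8)/6)² = 1.778
te_Task 5 = (4 + 4·8 + 12)/6 = 48/6 = 8; σ²_Task 5 = ((12−4)/6)² = 1.778
te_Task 6 = (5 + 4·6 + 13)/6 = 42/6 = 7; σ²_Task 6 = ((13−5)/6)² = 1.778

Forward pass:
ES_Task 1 = 0; EF_Task 1 = 8
ES_Task 2 = 0; EF_Task 2 = 7
ES_Task 3 = 0; EF_Task 3 = 3
ES_Task 4 = max(EF_Task 1=8, EF_Task 3=3) = 8; EF_Task 4 = 8+12 = 20
ES_Task 5 = 8; EF_Task 5 = 8+8 = 16
ES_Task 6 = max(EF_Task 2=7, EF_Task 4=20, EF_Task 5=16) = 20; EF_Task 6 = 20+7 = 27
Expected project duration μ = 27 days. Critical path: Task 1 → Task 4 → Task 6.

Variances on critical path: σ²_Task 1=2.778, σ²_Task 4=1.778, σ²_Task 6=1.778.
Largest is σ²_Task 1 = 2.778.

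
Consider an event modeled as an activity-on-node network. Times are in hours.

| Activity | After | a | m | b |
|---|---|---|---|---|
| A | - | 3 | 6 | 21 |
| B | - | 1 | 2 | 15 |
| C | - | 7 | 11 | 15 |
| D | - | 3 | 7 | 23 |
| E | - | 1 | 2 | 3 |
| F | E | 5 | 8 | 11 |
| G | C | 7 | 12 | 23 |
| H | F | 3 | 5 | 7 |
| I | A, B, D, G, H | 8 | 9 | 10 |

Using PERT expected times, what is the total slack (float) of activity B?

20 hours

te_A = (3 + 4·6 + 21)/6 = 48/6 = 8
te_B = (1 + 4·2 + 15)/6 = 24/6 = 4
te_C = (7 + 4·11 + 15)/6 = 66/6 = 11
te_D = (3 + 4·7 + 23)/6 = 54/6 = 9
te_E = (1 + 4·2 + 3)/6 = 12/6 = 2
te_F = (5 + 4·8 + 11)/6 = 48/6 = 8
te_G = (7 + 4·12 + 23)/6 = 78/6 = 13
te_H = (3 + 4·5 + 7)/6 = 30/6 = 5
te_I = (8 + 4·9 + 10)/6 = 54/6 = 9

Forward pass:
ES_A = 0; EF_A = 8
ES_B = 0; EF_B = 4
ES_C = 0; EF_C = 11
ES_D = 0; EF_D = 9
ES_E = 0; EF_E = 2
ES_F = 2; EF_F = 2+8 = 10
ES_G = 11; EF_G = 11+13 = 24
ES_H = 10; EF_H = 10+5 = 15
ES_I = max(EF_A=8, EF_B=4, EF_D=9, EF_G=24, EF_H=15) = 24; EF_I = 24+9 = 33
Expected project duration μ = 33 hours. Critical path: C → G → I.

Backward pass:
LF_I = 33; LS_I = 33−9 = 24
LF_H = LS_I = 24; LS_H = 24−5 = 19
LF_G = LS_I = 24; LS_G = 24−13 = 11
LF_F = LS_H = 19; LS_F = 19−8 = 11
LF_E = LS_F = 11; LS_E = 11−2 = 9
LF_D = LS_I = 24; LS_D = 24−9 = 15
LF_C = LS_G = 11; LS_C = 11−11 = 0
LF_B = LS_I = 24; LS_B = 24−4 = 20
LF_A = LS_I = 24; LS_A = 24−8 = 16
Slack_B = LS_B − ES_B = 20 − 0 = 20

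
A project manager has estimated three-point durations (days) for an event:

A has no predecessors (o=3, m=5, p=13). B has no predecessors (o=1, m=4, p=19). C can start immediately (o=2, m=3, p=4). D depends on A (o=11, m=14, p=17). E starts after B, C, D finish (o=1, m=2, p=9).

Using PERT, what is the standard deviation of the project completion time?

te_A = (3 + 4·5 + 13)/6 = 36/6 = 6; σ²_A = ((13−3)/6)² = 2.778
te_B = (1 + 4·4 + 19)/6 = 36/6 = 6; σ²_B = ((19−1)/6)² = 9.000
te_C = (2 + 4·3 + 4)/6 = 18/6 = 3; σ²_C = ((4−2)/6)² = 0.111
te_D = (11 + 4·14 + 17)/6 = 84/6 = 14; σ²_D = ((17−11)/6)² = 1.000
te_E = (1 + 4·2 + 9)/6 = 18/6 = 3; σ²_E = ((9−1)/6)² = 1.778

Forward pass:
ES_A = 0; EF_A = 6
ES_B = 0; EF_B = 6
ES_C = 0; EF_C = 3
ES_D = 6; EF_D = 6+14 = 20
ES_E = max(EF_B=6, EF_C=3, EF_D=20) = 20; EF_E = 20+3 = 23
Expected project duration μ = 23 days. Critical path: A → D → E.

Variance along critical path = 2.778 + 1.000 + 1.778 = 5.556
σ = √5.556 = 2.357 days

2.36 days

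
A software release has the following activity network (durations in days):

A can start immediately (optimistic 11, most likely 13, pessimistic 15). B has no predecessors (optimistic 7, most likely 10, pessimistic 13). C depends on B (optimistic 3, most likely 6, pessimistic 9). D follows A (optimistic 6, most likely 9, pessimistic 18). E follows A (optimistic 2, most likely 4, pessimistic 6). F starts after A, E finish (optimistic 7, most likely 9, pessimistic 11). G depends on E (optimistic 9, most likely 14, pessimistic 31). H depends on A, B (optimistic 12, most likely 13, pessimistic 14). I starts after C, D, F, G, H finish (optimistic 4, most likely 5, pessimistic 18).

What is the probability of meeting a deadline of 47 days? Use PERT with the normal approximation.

te_A = (11 + 4·13 + 15)/6 = 78/6 = 13; σ²_A = ((15−11)/6)² = 0.444
te_B = (7 + 4·10 + 13)/6 = 60/6 = 10; σ²_B = ((13−7)/6)² = 1.000
te_C = (3 + 4·6 + 9)/6 = 36/6 = 6; σ²_C = ((9−3)/6)² = 1.000
te_D = (6 + 4·9 + 18)/6 = 60/6 = 10; σ²_D = ((18−6)/6)² = 4.000
te_E = (2 + 4·4 + 6)/6 = 24/6 = 4; σ²_E = ((6−2)/6)² = 0.444
te_F = (7 + 4·9 + 11)/6 = 54/6 = 9; σ²_F = ((11−7)/6)² = 0.444
te_G = (9 + 4·14 + 31)/6 = 96/6 = 16; σ²_G = ((31−9)/6)² = 13.444
te_H = (12 + 4·13 + 14)/6 = 78/6 = 13; σ²_H = ((14−12)/6)² = 0.111
te_I = (4 + 4·5 + 18)/6 = 42/6 = 7; σ²_I = ((18−4)/6)² = 5.444

Forward pass:
ES_A = 0; EF_A = 13
ES_B = 0; EF_B = 10
ES_C = 10; EF_C = 10+6 = 16
ES_D = 13; EF_D = 13+10 = 23
ES_E = 13; EF_E = 13+4 = 17
ES_F = max(EF_A=13, EF_E=17) = 17; EF_F = 17+9 = 26
ES_G = 17; EF_G = 17+16 = 33
ES_H = max(EF_A=13, EF_B=10) = 13; EF_H = 13+13 = 26
ES_I = max(EF_C=16, EF_D=23, EF_F=26, EF_G=33, EF_H=26) = 33; EF_I = 33+7 = 40
Expected project duration μ = 40 days. Critical path: A → E → G → I.

Variance along critical path = 0.444 + 0.444 + 13.444 + 5.444 = 19.778; σ = √19.778 = 4.447 days.
Z = (47 − 40) / 4.447 = 1.574
P(T ≤ 47) = Φ(1.574) ≈ 0.942

0.942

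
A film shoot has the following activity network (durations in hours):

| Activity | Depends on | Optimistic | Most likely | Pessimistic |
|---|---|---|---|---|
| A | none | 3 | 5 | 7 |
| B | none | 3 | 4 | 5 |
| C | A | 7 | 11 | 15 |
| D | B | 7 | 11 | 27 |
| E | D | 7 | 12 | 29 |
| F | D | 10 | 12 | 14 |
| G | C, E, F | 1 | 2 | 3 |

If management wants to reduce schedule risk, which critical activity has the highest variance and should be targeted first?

te_A = (3 + 4·5 + 7)/6 = 30/6 = 5; σ²_A = ((7−3)/6)² = 0.444
te_B = (3 + 4·4 + 5)/6 = 24/6 = 4; σ²_B = ((5−3)/6)² = 0.111
te_C = (7 + 4·11 + 15)/6 = 66/6 = 11; σ²_C = ((15−7)/6)² = 1.778
te_D = (7 + 4·11 + 27)/6 = 78/6 = 13; σ²_D = ((27−7)/6)² = 11.111
te_E = (7 + 4·12 + 29)/6 = 84/6 = 14; σ²_E = ((29−7)/6)² = 13.444
te_F = (10 + 4·12 + 14)/6 = 72/6 = 12; σ²_F = ((14−10)/6)² = 0.444
te_G = (1 + 4·2 + 3)/6 = 12/6 = 2; σ²_G = ((3−1)/6)² = 0.111

Forward pass:
ES_A = 0; EF_A = 5
ES_B = 0; EF_B = 4
ES_C = 5; EF_C = 5+11 = 16
ES_D = 4; EF_D = 4+13 = 17
ES_E = 17; EF_E = 17+14 = 31
ES_F = 17; EF_F = 17+12 = 29
ES_G = max(EF_C=16, EF_E=31, EF_F=29) = 31; EF_G = 31+2 = 33
Expected project duration μ = 33 hours. Critical path: B → D → E → G.

Variances on critical path: σ²_B=0.111, σ²_D=11.111, σ²_E=13.444, σ²_G=0.111.
Largest is σ²_E = 13.444.

E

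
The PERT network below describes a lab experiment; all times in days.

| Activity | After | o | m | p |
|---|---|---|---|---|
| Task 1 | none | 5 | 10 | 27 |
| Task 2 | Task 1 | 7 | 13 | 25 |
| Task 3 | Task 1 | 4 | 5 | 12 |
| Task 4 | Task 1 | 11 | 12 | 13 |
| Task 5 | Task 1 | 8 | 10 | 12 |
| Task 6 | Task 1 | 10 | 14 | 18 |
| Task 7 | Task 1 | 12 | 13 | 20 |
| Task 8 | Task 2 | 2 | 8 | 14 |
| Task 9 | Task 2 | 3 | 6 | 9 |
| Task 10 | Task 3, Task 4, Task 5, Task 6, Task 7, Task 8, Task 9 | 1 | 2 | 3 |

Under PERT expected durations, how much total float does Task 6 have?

8 days

te_Task 1 = (5 + 4·10 + 27)/6 = 72/6 = 12
te_Task 2 = (7 + 4·13 + 25)/6 = 84/6 = 14
te_Task 3 = (4 + 4·5 + 12)/6 = 36/6 = 6
te_Task 4 = (11 + 4·12 + 13)/6 = 72/6 = 12
te_Task 5 = (8 + 4·10 + 12)/6 = 60/6 = 10
te_Task 6 = (10 + 4·14 + 18)/6 = 84/6 = 14
te_Task 7 = (12 + 4·13 + 20)/6 = 84/6 = 14
te_Task 8 = (2 + 4·8 + 14)/6 = 48/6 = 8
te_Task 9 = (3 + 4·6 + 9)/6 = 36/6 = 6
te_Task 10 = (1 + 4·2 + 3)/6 = 12/6 = 2

Forward pass:
ES_Task 1 = 0; EF_Task 1 = 12
ES_Task 2 = 12; EF_Task 2 = 12+14 = 26
ES_Task 3 = 12; EF_Task 3 = 12+6 = 18
ES_Task 4 = 12; EF_Task 4 = 12+12 = 24
ES_Task 5 = 12; EF_Task 5 = 12+10 = 22
ES_Task 6 = 12; EF_Task 6 = 12+14 = 26
ES_Task 7 = 12; EF_Task 7 = 12+14 = 26
ES_Task 8 = 26; EF_Task 8 = 26+8 = 34
ES_Task 9 = 26; EF_Task 9 = 26+6 = 32
ES_Task 10 = max(EF_Task 3=18, EF_Task 4=24, EF_Task 5=22, EF_Task 6=26, EF_Task 7=26, EF_Task 8=34, EF_Task 9=32) = 34; EF_Task 10 = 34+2 = 36
Expected project duration μ = 36 days. Critical path: Task 1 → Task 2 → Task 8 → Task 10.

Backward pass:
LF_Task 10 = 36; LS_Task 10 = 36−2 = 34
LF_Task 9 = LS_Task 10 = 34; LS_Task 9 = 34−6 = 28
LF_Task 8 = LS_Task 10 = 34; LS_Task 8 = 34−8 = 26
LF_Task 7 = LS_Task 10 = 34; LS_Task 7 = 34−14 = 20
LF_Task 6 = LS_Task 10 = 34; LS_Task 6 = 34−14 = 20
LF_Task 5 = LS_Task 10 = 34; LS_Task 5 = 34−10 = 24
LF_Task 4 = LS_Task 10 = 34; LS_Task 4 = 34−12 = 22
LF_Task 3 = LS_Task 10 = 34; LS_Task 3 = 34−6 = 28
LF_Task 2 = min(LS_Task 8=26, LS_Task 9=28) = 26; LS_Task 2 = 26−14 = 12
LF_Task 1 = min(LS_Task 2=12, LS_Task 3=28, LS_Task 4=22, LS_Task 5=24, LS_Task 6=20, LS_Task 7=20) = 12; LS_Task 1 = 12−12 = 0
Slack_Task 6 = LS_Task 6 − ES_Task 6 = 20 − 12 = 8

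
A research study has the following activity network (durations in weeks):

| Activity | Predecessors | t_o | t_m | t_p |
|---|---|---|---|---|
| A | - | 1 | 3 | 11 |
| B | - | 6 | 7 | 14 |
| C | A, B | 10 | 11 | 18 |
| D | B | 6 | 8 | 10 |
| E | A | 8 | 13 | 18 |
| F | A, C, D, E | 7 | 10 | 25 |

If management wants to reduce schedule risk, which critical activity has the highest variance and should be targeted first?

te_A = (1 + 4·3 + 11)/6 = 24/6 = 4; σ²_A = ((11−1)/6)² = 2.778
te_B = (6 + 4·7 + 14)/6 = 48/6 = 8; σ²_B = ((14−6)/6)² = 1.778
te_C = (10 + 4·11 + 18)/6 = 72/6 = 12; σ²_C = ((18−10)/6)² = 1.778
te_D = (6 + 4·8 + 10)/6 = 48/6 = 8; σ²_D = ((10−6)/6)² = 0.444
te_E = (8 + 4·13 + 18)/6 = 78/6 = 13; σ²_E = ((18−8)/6)² = 2.778
te_F = (7 + 4·10 + 25)/6 = 72/6 = 12; σ²_F = ((25−7)/6)² = 9.000

Forward pass:
ES_A = 0; EF_A = 4
ES_B = 0; EF_B = 8
ES_C = max(EF_A=4, EF_B=8) = 8; EF_C = 8+12 = 20
ES_D = 8; EF_D = 8+8 = 16
ES_E = 4; EF_E = 4+13 = 17
ES_F = max(EF_A=4, EF_C=20, EF_D=16, EF_E=17) = 20; EF_F = 20+12 = 32
Expected project duration μ = 32 weeks. Critical path: B → C → F.

Variances on critical path: σ²_B=1.778, σ²_C=1.778, σ²_F=9.000.
Largest is σ²_F = 9.000.

F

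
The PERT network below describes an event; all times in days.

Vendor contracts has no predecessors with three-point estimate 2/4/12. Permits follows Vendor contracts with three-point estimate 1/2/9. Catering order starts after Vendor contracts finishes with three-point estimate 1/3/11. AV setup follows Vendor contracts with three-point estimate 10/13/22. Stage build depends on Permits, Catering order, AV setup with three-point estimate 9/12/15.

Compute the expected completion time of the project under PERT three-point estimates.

te_Vendor contracts = (2 + 4·4 + 12)/6 = 30/6 = 5
te_Permits = (1 + 4·2 + 9)/6 = 18/6 = 3
te_Catering order = (1 + 4·3 + 11)/6 = 24/6 = 4
te_AV setup = (10 + 4·13 + 22)/6 = 84/6 = 14
te_Stage build = (9 + 4·12 + 15)/6 = 72/6 = 12

Forward pass:
ES_Vendor contracts = 0; EF_Vendor contracts = 5
ES_Permits = 5; EF_Permits = 5+3 = 8
ES_Catering order = 5; EF_Catering order = 5+4 = 9
ES_AV setup = 5; EF_AV setup = 5+14 = 19
ES_Stage build = max(EF_Permits=8, EF_Catering order=9, EF_AV setup=19) = 19; EF_Stage build = 19+12 = 31
Expected project duration μ = 31 days. Critical path: Vendor contracts → AV setup → Stage build.

31 days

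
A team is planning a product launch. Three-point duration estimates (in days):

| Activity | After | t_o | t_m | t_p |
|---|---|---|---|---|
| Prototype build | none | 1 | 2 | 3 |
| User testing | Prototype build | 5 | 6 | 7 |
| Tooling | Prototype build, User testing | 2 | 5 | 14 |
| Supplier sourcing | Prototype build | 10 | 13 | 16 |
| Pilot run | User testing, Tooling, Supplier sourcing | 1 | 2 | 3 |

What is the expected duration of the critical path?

te_Prototype build = (1 + 4·2 + 3)/6 = 12/6 = 2
te_User testing = (5 + 4·6 + 7)/6 = 36/6 = 6
te_Tooling = (2 + 4·5 + 14)/6 = 36/6 = 6
te_Supplier sourcing = (10 + 4·13 + 16)/6 = 78/6 = 13
te_Pilot run = (1 + 4·2 + 3)/6 = 12/6 = 2

Forward pass:
ES_Prototype build = 0; EF_Prototype build = 2
ES_User testing = 2; EF_User testing = 2+6 = 8
ES_Tooling = max(EF_Prototype build=2, EF_User testing=8) = 8; EF_Tooling = 8+6 = 14
ES_Supplier sourcing = 2; EF_Supplier sourcing = 2+13 = 15
ES_Pilot run = max(EF_User testing=8, EF_Tooling=14, EF_Supplier sourcing=15) = 15; EF_Pilot run = 15+2 = 17
Expected project duration μ = 17 days. Critical path: Prototype build → Supplier sourcing → Pilot run.

17 days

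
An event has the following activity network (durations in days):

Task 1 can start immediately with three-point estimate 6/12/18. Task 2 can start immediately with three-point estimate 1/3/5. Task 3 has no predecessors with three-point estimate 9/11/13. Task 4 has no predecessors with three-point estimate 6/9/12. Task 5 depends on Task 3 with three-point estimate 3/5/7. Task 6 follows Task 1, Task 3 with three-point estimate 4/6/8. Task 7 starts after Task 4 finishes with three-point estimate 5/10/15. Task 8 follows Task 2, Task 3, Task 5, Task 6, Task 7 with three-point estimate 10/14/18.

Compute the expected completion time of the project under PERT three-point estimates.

te_Task 1 = (6 + 4·12 + 18)/6 = 72/6 = 12
te_Task 2 = (1 + 4·3 + 5)/6 = 18/6 = 3
te_Task 3 = (9 + 4·11 + 13)/6 = 66/6 = 11
te_Task 4 = (6 + 4·9 + 12)/6 = 54/6 = 9
te_Task 5 = (3 + 4·5 + 7)/6 = 30/6 = 5
te_Task 6 = (4 + 4·6 + 8)/6 = 36/6 = 6
te_Task 7 = (5 + 4·10 + 15)/6 = 60/6 = 10
te_Task 8 = (10 + 4·14 + 18)/6 = 84/6 = 14

Forward pass:
ES_Task 1 = 0; EF_Task 1 = 12
ES_Task 2 = 0; EF_Task 2 = 3
ES_Task 3 = 0; EF_Task 3 = 11
ES_Task 4 = 0; EF_Task 4 = 9
ES_Task 5 = 11; EF_Task 5 = 11+5 = 16
ES_Task 6 = max(EF_Task 1=12, EF_Task 3=11) = 12; EF_Task 6 = 12+6 = 18
ES_Task 7 = 9; EF_Task 7 = 9+10 = 19
ES_Task 8 = max(EF_Task 2=3, EF_Task 3=11, EF_Task 5=16, EF_Task 6=18, EF_Task 7=19) = 19; EF_Task 8 = 19+14 = 33
Expected project duration μ = 33 days. Critical path: Task 4 → Task 7 → Task 8.

33 days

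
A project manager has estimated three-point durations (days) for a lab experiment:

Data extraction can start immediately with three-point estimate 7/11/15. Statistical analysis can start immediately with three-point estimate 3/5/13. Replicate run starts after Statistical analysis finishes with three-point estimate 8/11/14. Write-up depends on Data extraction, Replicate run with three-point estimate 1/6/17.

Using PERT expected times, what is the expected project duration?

24 days

te_Data extraction = (7 + 4·11 + 15)/6 = 66/6 = 11
te_Statistical analysis = (3 + 4·5 + 13)/6 = 36/6 = 6
te_Replicate run = (8 + 4·11 + 14)/6 = 66/6 = 11
te_Write-up = (1 + 4·6 + 17)/6 = 42/6 = 7

Forward pass:
ES_Data extraction = 0; EF_Data extraction = 11
ES_Statistical analysis = 0; EF_Statistical analysis = 6
ES_Replicate run = 6; EF_Replicate run = 6+11 = 17
ES_Write-up = max(EF_Data extraction=11, EF_Replicate run=17) = 17; EF_Write-up = 17+7 = 24
Expected project duration μ = 24 days. Critical path: Statistical analysis → Replicate run → Write-up.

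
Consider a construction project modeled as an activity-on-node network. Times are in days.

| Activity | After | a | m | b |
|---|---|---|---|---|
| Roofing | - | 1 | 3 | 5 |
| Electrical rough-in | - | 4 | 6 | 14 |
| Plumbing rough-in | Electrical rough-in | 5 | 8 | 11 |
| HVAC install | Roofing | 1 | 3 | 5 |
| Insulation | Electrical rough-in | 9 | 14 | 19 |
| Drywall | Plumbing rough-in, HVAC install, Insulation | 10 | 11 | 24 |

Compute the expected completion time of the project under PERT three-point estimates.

te_Roofing = (1 + 4·3 + 5)/6 = 18/6 = 3
te_Electrical rough-in = (4 + 4·6 + 14)/6 = 42/6 = 7
te_Plumbing rough-in = (5 + 4·8 + 11)/6 = 48/6 = 8
te_HVAC install = (1 + 4·3 + 5)/6 = 18/6 = 3
te_Insulation = (9 + 4·14 + 19)/6 = 84/6 = 14
te_Drywall = (10 + 4·11 + 24)/6 = 78/6 = 13

Forward pass:
ES_Roofing = 0; EF_Roofing = 3
ES_Electrical rough-in = 0; EF_Electrical rough-in = 7
ES_Plumbing rough-in = 7; EF_Plumbing rough-in = 7+8 = 15
ES_HVAC install = 3; EF_HVAC install = 3+3 = 6
ES_Insulation = 7; EF_Insulation = 7+14 = 21
ES_Drywall = max(EF_Plumbing rough-in=15, EF_HVAC install=6, EF_Insulation=21) = 21; EF_Drywall = 21+13 = 34
Expected project duration μ = 34 days. Critical path: Electrical rough-in → Insulation → Drywall.

34 days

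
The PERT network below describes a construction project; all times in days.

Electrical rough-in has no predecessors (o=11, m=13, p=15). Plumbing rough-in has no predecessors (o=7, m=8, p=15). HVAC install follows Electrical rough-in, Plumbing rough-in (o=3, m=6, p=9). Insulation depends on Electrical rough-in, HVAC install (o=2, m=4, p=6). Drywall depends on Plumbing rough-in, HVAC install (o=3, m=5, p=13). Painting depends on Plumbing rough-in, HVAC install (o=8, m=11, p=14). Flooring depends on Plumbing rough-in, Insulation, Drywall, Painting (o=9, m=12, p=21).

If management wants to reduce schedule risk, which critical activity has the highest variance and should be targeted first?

te_Electrical rough-in = (11 + 4·13 + 15)/6 = 78/6 = 13; σ²_Electrical rough-in = ((15−11)/6)² = 0.444
te_Plumbing rough-in = (7 + 4·8 + 15)/6 = 54/6 = 9; σ²_Plumbing rough-in = ((15−7)/6)² = 1.778
te_HVAC install = (3 + 4·6 + 9)/6 = 36/6 = 6; σ²_HVAC install = ((9−3)/6)² = 1.000
te_Insulation = (2 + 4·4 + 6)/6 = 24/6 = 4; σ²_Insulation = ((6−2)/6)² = 0.444
te_Drywall = (3 + 4·5 + 13)/6 = 36/6 = 6; σ²_Drywall = ((13−3)/6)² = 2.778
te_Painting = (8 + 4·11 + 14)/6 = 66/6 = 11; σ²_Painting = ((14−8)/6)² = 1.000
te_Flooring = (9 + 4·12 + 21)/6 = 78/6 = 13; σ²_Flooring = ((21−9)/6)² = 4.000

Forward pass:
ES_Electrical rough-in = 0; EF_Electrical rough-in = 13
ES_Plumbing rough-in = 0; EF_Plumbing rough-in = 9
ES_HVAC install = max(EF_Electrical rough-in=13, EF_Plumbing rough-in=9) = 13; EF_HVAC install = 13+6 = 19
ES_Insulation = max(EF_Electrical rough-in=13, EF_HVAC install=19) = 19; EF_Insulation = 19+4 = 23
ES_Drywall = max(EF_Plumbing rough-in=9, EF_HVAC install=19) = 19; EF_Drywall = 19+6 = 25
ES_Painting = max(EF_Plumbing rough-in=9, EF_HVAC install=19) = 19; EF_Painting = 19+11 = 30
ES_Flooring = max(EF_Plumbing rough-in=9, EF_Insulation=23, EF_Drywall=25, EF_Painting=30) = 30; EF_Flooring = 30+13 = 43
Expected project duration μ = 43 days. Critical path: Electrical rough-in → HVAC install → Painting → Flooring.

Variances on critical path: σ²_Electrical rough-in=0.444, σ²_HVAC install=1.000, σ²_Painting=1.000, σ²_Flooring=4.000.
Largest is σ²_Flooring = 4.000.

Flooring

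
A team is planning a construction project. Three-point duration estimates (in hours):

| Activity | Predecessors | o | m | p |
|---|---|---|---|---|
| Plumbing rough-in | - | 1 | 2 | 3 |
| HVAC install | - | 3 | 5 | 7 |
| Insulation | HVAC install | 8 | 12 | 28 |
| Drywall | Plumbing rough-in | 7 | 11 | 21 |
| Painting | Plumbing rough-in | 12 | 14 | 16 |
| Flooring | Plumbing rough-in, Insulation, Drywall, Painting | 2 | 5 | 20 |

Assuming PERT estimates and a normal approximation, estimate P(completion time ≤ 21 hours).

0.135

te_Plumbing rough-in = (1 + 4·2 + 3)/6 = 12/6 = 2; σ²_Plumbing rough-in = ((3−1)/6)² = 0.111
te_HVAC install = (3 + 4·5 + 7)/6 = 30/6 = 5; σ²_HVAC install = ((7−3)/6)² = 0.444
te_Insulation = (8 + 4·12 + 28)/6 = 84/6 = 14; σ²_Insulation = ((28−8)/6)² = 11.111
te_Drywall = (7 + 4·11 + 21)/6 = 72/6 = 12; σ²_Drywall = ((21−7)/6)² = 5.444
te_Painting = (12 + 4·14 + 16)/6 = 84/6 = 14; σ²_Painting = ((16−12)/6)² = 0.444
te_Flooring = (2 + 4·5 + 20)/6 = 42/6 = 7; σ²_Flooring = ((20−2)/6)² = 9.000

Forward pass:
ES_Plumbing rough-in = 0; EF_Plumbing rough-in = 2
ES_HVAC install = 0; EF_HVAC install = 5
ES_Insulation = 5; EF_Insulation = 5+14 = 19
ES_Drywall = 2; EF_Drywall = 2+12 = 14
ES_Painting = 2; EF_Painting = 2+14 = 16
ES_Flooring = max(EF_Plumbing rough-in=2, EF_Insulation=19, EF_Drywall=14, EF_Painting=16) = 19; EF_Flooring = 19+7 = 26
Expected project duration μ = 26 hours. Critical path: HVAC install → Insulation → Flooring.

Variance along critical path = 0.444 + 11.111 + 9.000 = 20.556; σ = √20.556 = 4.534 hours.
Z = (21 − 26) / 4.534 = -1.103
P(T ≤ 21) = Φ(-1.103) ≈ 0.135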